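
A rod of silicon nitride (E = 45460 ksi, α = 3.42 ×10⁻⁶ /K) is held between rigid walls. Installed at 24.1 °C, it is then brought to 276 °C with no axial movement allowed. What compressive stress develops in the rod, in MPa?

E = 45460 ksi = 313.4 GPa.
ΔT = 251.9 K. Constrained thermal stress σ = E·α·ΔT = 313.4×10³ MPa × 3.42×10⁻⁶ × 251.9 = 270 MPa (compressive).

270 MPa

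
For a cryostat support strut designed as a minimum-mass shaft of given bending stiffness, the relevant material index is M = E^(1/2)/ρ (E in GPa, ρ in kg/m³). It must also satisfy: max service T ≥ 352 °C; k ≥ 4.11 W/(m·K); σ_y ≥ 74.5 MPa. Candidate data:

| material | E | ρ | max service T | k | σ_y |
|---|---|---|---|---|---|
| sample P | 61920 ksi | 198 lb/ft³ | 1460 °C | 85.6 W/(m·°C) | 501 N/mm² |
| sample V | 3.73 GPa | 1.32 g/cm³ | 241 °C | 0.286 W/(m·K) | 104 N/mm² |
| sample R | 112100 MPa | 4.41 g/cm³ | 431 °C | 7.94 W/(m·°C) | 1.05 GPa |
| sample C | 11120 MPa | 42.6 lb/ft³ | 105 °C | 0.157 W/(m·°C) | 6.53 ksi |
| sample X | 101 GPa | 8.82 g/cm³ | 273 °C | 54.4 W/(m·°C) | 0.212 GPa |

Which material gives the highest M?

sample P

Screen on constraints: max service T ≥ 352 °C; k ≥ 4.11 W/(m·K); σ_y ≥ 74.5 MPa. Survivors: sample P, sample R.
Convert each candidate to consistent units, then evaluate M:
  sample P: E = 426.9 GPa, ρ = 3172 kg/m³
  sample R: E = 112.1 GPa, ρ = 4410 kg/m³
  sample P: M = 6.51×10⁻³
  sample R: M = 2.40×10⁻³
Sample P ranks first.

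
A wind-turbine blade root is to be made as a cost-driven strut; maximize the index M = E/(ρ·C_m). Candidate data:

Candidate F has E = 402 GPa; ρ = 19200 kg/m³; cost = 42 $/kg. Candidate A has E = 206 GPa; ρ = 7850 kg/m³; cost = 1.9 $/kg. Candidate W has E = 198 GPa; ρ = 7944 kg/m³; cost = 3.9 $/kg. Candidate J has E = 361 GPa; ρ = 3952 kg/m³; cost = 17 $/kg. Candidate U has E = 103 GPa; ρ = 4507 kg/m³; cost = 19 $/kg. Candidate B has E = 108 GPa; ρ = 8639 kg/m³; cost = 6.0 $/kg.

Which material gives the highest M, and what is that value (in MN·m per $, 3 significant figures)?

candidate A, M = 13.8 MN·m per $

Per-candidate index values:
  candidate A: M = 13.8 MN·m per $
  candidate W: M = 6.39 MN·m per $
  candidate J: M = 5.37 MN·m per $
  candidate B: M = 2.08 MN·m per $
  candidate U: M = 1.20 MN·m per $
  candidate F: M = 0.499 MN·m per $
Candidate A has the largest M.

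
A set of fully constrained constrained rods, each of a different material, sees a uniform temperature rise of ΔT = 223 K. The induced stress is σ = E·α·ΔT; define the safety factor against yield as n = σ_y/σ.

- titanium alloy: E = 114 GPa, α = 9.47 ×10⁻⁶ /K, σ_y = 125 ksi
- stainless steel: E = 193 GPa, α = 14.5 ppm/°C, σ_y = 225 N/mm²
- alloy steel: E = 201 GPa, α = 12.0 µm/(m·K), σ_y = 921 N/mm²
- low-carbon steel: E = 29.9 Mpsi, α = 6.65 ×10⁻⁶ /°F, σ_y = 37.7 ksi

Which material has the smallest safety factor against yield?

With everything in SI (GPa, ×10⁻⁶/K, MPa):
  titanium alloy: E = 114.0, α = 9.47, σ_y = 861.8 → σ = 241 MPa, n = 3.58
  stainless steel: E = 193.0, α = 14.5, σ_y = 225.0 → σ = 624 MPa, n = 0.361
  alloy steel: E = 201.0, α = 12.0, σ_y = 921.0 → σ = 538 MPa, n = 1.71
  low-carbon steel: E = 206.2, α = 12.0, σ_y = 259.9 → σ = 550 MPa, n = 0.472
Stainless steel has the lowest safety factor, n = 0.361.

stainless steel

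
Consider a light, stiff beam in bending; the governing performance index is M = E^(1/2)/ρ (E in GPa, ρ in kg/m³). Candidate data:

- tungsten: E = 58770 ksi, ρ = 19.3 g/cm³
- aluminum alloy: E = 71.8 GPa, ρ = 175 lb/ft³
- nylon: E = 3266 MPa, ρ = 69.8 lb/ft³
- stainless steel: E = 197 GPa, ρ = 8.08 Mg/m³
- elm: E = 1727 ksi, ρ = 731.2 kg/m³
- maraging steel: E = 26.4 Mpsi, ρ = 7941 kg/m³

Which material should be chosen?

Normalizing units and computing the index:
  tungsten: E = 405.2 GPa, ρ = 19300 kg/m³
  aluminum alloy: E = 71.80 GPa, ρ = 2803 kg/m³
  nylon: E = 3.266 GPa, ρ = 1118 kg/m³
  stainless steel: E = 197.0 GPa, ρ = 8080 kg/m³
  elm: E = 11.91 GPa, ρ = 731.2 kg/m³
  maraging steel: E = 182.0 GPa, ρ = 7941 kg/m³
  elm: M = 4.72×10⁻³
  aluminum alloy: M = 3.02×10⁻³
  stainless steel: M = 1.74×10⁻³
  maraging steel: M = 1.70×10⁻³
  nylon: M = 1.62×10⁻³
  tungsten: M = 1.04×10⁻³
Elm ranks first.

elm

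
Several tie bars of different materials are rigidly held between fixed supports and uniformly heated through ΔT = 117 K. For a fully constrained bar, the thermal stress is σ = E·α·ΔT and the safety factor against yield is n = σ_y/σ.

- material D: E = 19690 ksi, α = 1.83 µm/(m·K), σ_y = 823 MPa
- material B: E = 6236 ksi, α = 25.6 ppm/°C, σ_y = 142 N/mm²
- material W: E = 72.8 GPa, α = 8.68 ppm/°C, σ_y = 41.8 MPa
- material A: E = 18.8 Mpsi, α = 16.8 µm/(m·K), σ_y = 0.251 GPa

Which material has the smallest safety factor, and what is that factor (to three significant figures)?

In consistent units (E in GPa, α in ×10⁻⁶/K, σ_y in MPa):
  material D: E = 135.8, α = 1.83, σ_y = 823.0 → σ = 29.1 MPa, n = 28.3
  material B: E = 43.00, α = 25.6, σ_y = 142.0 → σ = 129 MPa, n = 1.10
  material W: E = 72.80, α = 8.68, σ_y = 41.80 → σ = 73.9 MPa, n = 0.565
  material A: E = 129.6, α = 16.8, σ_y = 251.0 → σ = 255 MPa, n = 0.985
Material W has the lowest safety factor, n = 0.565.

material W, n = 0.565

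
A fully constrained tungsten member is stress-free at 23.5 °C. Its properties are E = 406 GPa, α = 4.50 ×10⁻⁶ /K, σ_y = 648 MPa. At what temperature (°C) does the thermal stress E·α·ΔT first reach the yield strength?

378 °C

E·α·ΔT = 648.0 MPa ⇒ ΔT = 648.0 / (406.0×10³ × 4.50×10⁻⁶) = 354.7 K.
T = 23.5 + 354.7 = 378.2 °C.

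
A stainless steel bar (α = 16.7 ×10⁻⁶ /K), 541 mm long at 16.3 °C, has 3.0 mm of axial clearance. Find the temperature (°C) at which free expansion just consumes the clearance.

348 °C

α·L₀·ΔT = 3.0 mm ⇒ ΔT = 3.0 / (16.7×10⁻⁶ × 541.0) = 332.1 K.
T = 16.3 + 332.1 = 348.4 °C.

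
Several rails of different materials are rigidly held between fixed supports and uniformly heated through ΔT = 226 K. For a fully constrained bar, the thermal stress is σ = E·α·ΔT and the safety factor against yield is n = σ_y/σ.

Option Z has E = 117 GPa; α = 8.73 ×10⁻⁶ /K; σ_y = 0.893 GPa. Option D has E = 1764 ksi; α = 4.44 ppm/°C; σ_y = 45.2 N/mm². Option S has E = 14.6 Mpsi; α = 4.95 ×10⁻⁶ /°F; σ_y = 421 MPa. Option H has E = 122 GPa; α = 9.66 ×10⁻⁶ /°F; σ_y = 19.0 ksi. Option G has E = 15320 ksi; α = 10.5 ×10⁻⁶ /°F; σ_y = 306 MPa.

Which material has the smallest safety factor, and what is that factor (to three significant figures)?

option H, n = 0.273

In consistent units (E in GPa, α in ×10⁻⁶/K, σ_y in MPa):
  option Z: E = 117.0, α = 8.73, σ_y = 893.0 → σ = 231 MPa, n = 3.87
  option D: E = 12.16, α = 4.44, σ_y = 45.20 → σ = 12.2 MPa, n = 3.70
  option S: E = 100.7, α = 8.91, σ_y = 421.0 → σ = 203 MPa, n = 2.08
  option H: E = 122.0, α = 17.4, σ_y = 131.0 → σ = 479 MPa, n = 0.273
  option G: E = 105.6, α = 18.9, σ_y = 306.0 → σ = 451 MPa, n = 0.678
Option H has the lowest safety factor, n = 0.273.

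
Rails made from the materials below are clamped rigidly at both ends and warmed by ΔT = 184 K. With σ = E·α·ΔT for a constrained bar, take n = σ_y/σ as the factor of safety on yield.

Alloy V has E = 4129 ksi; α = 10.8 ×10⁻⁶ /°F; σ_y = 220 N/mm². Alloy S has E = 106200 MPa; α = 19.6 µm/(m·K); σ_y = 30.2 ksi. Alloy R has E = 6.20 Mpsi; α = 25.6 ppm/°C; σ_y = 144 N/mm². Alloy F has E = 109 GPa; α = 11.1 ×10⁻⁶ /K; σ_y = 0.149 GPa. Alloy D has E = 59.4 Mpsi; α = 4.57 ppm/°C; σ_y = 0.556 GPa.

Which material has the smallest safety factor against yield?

alloy S

In consistent units (E in GPa, α in ×10⁻⁶/K, σ_y in MPa):
  alloy V: E = 28.47, α = 19.4, σ_y = 220.0 → σ = 102 MPa, n = 2.16
  alloy S: E = 106.2, α = 19.6, σ_y = 208.2 → σ = 383 MPa, n = 0.544
  alloy R: E = 42.75, α = 25.6, σ_y = 144.0 → σ = 201 MPa, n = 0.715
  alloy F: E = 109.0, α = 11.1, σ_y = 149.0 → σ = 223 MPa, n = 0.669
  alloy D: E = 409.5, α = 4.57, σ_y = 556.0 → σ = 344 MPa, n = 1.61
Smallest n: alloy S with n = 0.544.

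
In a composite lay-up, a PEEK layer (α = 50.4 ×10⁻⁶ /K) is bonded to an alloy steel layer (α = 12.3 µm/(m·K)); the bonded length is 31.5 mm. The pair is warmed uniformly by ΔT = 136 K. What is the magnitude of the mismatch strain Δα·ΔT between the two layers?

Δα = |50.4 − 12.3|×10⁻⁶/K = 38.1×10⁻⁶/K.
Mismatch strain = Δα·ΔT = 38.1×10⁻⁶ × 136.0 = 5.18×10⁻³.

5.18×10⁻³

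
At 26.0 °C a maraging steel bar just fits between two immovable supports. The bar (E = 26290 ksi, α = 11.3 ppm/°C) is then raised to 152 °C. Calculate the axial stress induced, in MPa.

E = 26290 ksi = 181.3 GPa.
ΔT = 126.0 K. Constrained thermal stress σ = E·α·ΔT = 181.3×10³ MPa × 11.3×10⁻⁶ × 126.0 = 258 MPa (compressive).

258 MPa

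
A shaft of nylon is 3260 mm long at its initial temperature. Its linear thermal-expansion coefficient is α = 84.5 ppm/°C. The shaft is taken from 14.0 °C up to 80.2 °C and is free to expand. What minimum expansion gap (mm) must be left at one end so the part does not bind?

ΔT = 80.2 − 14.0 = 66.20 K.
ΔL = α·L₀·ΔT = 84.5×10⁻⁶ × 3260 mm × 66.20 K = 18.2 mm.

18.2 mm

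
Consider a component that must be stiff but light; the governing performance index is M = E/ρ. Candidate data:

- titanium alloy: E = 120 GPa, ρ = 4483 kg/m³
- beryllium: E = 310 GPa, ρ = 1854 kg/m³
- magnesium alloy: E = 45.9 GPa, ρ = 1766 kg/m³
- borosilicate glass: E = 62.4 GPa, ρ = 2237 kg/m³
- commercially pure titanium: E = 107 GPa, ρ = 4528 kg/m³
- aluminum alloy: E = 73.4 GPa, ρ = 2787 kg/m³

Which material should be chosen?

beryllium

Evaluate M for each candidate:
  beryllium: M = 167 MN·m/kg
  borosilicate glass: M = 27.9 MN·m/kg
  titanium alloy: M = 26.8 MN·m/kg
  aluminum alloy: M = 26.3 MN·m/kg
  magnesium alloy: M = 26.0 MN·m/kg
  commercially pure titanium: M = 23.6 MN·m/kg
Beryllium ranks first.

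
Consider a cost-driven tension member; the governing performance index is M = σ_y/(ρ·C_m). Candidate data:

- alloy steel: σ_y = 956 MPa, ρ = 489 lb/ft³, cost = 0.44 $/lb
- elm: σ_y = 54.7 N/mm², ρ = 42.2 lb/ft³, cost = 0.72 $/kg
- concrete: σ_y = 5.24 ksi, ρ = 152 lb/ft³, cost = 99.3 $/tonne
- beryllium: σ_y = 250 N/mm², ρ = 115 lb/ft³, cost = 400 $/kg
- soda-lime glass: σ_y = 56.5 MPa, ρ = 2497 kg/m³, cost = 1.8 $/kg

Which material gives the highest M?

concrete

Normalizing units and computing the index:
  alloy steel: σ_y = 956.0 MPa, ρ = 7833 kg/m³, cost = 0.9700 $/kg
  elm: σ_y = 54.70 MPa, ρ = 676.0 kg/m³, cost = 0.7200 $/kg
  concrete: σ_y = 36.13 MPa, ρ = 2435 kg/m³, cost = 0.09930 $/kg
  beryllium: σ_y = 250.0 MPa, ρ = 1842 kg/m³, cost = 400.0 $/kg
  soda-lime glass: σ_y = 56.50 MPa, ρ = 2497 kg/m³, cost = 1.800 $/kg
  concrete: M = 149 kN·m per $
  alloy steel: M = 126 kN·m per $
  elm: M = 112 kN·m per $
  soda-lime glass: M = 12.6 kN·m per $
  beryllium: M = 0.339 kN·m per $
Concrete has the largest M.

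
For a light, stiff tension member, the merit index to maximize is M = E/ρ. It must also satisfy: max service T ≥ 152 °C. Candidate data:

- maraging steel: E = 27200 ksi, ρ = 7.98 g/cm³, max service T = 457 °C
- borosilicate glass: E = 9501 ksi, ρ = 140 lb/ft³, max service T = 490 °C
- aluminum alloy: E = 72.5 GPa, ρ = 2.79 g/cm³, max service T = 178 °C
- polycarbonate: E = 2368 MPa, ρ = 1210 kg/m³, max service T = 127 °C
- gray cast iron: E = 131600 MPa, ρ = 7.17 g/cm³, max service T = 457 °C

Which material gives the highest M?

borosilicate glass

Screen on constraints: max service T ≥ 152 °C. Survivors: maraging steel, borosilicate glass, aluminum alloy, gray cast iron.
Convert each candidate to consistent units, then evaluate M:
  maraging steel: E = 187.5 GPa, ρ = 7980 kg/m³
  borosilicate glass: E = 65.51 GPa, ρ = 2243 kg/m³
  aluminum alloy: E = 72.50 GPa, ρ = 2790 kg/m³
  gray cast iron: E = 131.6 GPa, ρ = 7170 kg/m³
  borosilicate glass: M = 29.2 MN·m/kg
  aluminum alloy: M = 26.0 MN·m/kg
  maraging steel: M = 23.5 MN·m/kg
  gray cast iron: M = 18.4 MN·m/kg
The maximum is for borosilicate glass.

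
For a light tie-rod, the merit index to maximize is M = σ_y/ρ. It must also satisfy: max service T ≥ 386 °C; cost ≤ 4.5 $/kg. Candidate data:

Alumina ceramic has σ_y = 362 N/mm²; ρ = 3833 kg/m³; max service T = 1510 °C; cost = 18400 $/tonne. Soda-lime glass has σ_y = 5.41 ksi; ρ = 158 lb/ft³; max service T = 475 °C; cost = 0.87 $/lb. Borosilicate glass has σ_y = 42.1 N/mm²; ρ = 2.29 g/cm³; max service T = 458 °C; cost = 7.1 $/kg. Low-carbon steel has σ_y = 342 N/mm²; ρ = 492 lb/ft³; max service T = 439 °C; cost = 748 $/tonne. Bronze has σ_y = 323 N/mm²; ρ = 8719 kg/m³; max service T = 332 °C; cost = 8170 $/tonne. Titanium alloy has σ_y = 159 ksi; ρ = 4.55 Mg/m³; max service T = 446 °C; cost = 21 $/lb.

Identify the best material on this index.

low-carbon steel

Screen on constraints: max service T ≥ 386 °C; cost ≤ 4.5 $/kg. Survivors: soda-lime glass, low-carbon steel.
Convert each candidate to consistent units, then evaluate M:
  soda-lime glass: σ_y = 37.30 MPa, ρ = 2531 kg/m³
  low-carbon steel: σ_y = 342.0 MPa, ρ = 7881 kg/m³
  low-carbon steel: M = 43.4 kN·m/kg
  soda-lime glass: M = 14.7 kN·m/kg
Low-carbon steel has the largest M.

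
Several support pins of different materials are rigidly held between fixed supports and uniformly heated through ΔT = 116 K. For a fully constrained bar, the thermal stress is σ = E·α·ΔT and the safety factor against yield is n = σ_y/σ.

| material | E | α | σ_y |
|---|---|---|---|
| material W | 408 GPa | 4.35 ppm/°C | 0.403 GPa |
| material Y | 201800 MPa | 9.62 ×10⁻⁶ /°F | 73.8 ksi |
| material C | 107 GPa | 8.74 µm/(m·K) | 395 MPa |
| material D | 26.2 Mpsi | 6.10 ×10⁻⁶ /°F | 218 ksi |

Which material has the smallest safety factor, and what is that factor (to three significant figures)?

material Y, n = 1.26

In consistent units (E in GPa, α in ×10⁻⁶/K, σ_y in MPa):
  material W: E = 408.0, α = 4.35, σ_y = 403.0 → σ = 206 MPa, n = 1.96
  material Y: E = 201.8, α = 17.3, σ_y = 508.8 → σ = 405 MPa, n = 1.26
  material C: E = 107.0, α = 8.74, σ_y = 395.0 → σ = 108 MPa, n = 3.64
  material D: E = 180.6, α = 11.0, σ_y = 1503 → σ = 230 MPa, n = 6.53
Material Y has the lowest safety factor, n = 1.26.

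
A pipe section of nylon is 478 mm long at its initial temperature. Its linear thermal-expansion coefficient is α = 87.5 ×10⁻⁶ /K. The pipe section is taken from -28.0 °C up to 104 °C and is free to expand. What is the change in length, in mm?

5.52 mm

ΔT = 104 − (-28.0) = 132.0 K.
ΔL = α·L₀·ΔT = 87.5×10⁻⁶ × 478 mm × 132.0 K = 5.52 mm.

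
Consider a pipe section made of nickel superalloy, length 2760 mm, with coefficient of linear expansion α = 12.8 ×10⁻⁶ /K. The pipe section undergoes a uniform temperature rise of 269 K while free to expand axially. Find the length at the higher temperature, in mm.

ΔL = α·L₀·ΔT = 12.8×10⁻⁶ × 2760 mm × 269.0 K = 9.50 mm.
L = L₀ + ΔL = 2760 + 9.50 = 2769.5 mm.

2769.5 mm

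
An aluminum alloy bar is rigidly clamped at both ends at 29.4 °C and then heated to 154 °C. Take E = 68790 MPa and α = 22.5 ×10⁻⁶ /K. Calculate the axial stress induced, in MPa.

E = 68790 MPa = 68.79 GPa.
ΔT = 124.6 K. Constrained thermal stress σ = E·α·ΔT = 68.79×10³ MPa × 22.5×10⁻⁶ × 124.6 = 193 MPa (compressive).

193 MPa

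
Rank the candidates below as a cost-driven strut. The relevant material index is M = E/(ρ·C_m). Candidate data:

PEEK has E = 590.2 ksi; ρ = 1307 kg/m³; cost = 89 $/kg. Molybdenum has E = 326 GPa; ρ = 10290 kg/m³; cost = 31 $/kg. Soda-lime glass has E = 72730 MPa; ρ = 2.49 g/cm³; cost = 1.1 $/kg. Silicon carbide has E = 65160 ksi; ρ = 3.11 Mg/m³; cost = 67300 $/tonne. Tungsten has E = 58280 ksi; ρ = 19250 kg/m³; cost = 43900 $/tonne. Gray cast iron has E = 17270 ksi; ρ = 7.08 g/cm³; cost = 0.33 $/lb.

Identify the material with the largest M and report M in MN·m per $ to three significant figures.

Normalizing units and computing the index:
  PEEK: E = 4.069 GPa, ρ = 1307 kg/m³, cost = 89.00 $/kg
  molybdenum: E = 326.0 GPa, ρ = 10290 kg/m³, cost = 31.00 $/kg
  soda-lime glass: E = 72.73 GPa, ρ = 2490 kg/m³, cost = 1.100 $/kg
  silicon carbide: E = 449.3 GPa, ρ = 3110 kg/m³, cost = 67.30 $/kg
  tungsten: E = 401.8 GPa, ρ = 19250 kg/m³, cost = 43.90 $/kg
  gray cast iron: E = 119.1 GPa, ρ = 7080 kg/m³, cost = 0.7275 $/kg
  soda-lime glass: M = 26.6 MN·m per $
  gray cast iron: M = 23.1 MN·m per $
  silicon carbide: M = 2.15 MN·m per $
  molybdenum: M = 1.02 MN·m per $
  tungsten: M = 0.475 MN·m per $
  PEEK: M = 0.0350 MN·m per $
Soda-lime glass ranks first.

soda-lime glass, M = 26.6 MN·m per $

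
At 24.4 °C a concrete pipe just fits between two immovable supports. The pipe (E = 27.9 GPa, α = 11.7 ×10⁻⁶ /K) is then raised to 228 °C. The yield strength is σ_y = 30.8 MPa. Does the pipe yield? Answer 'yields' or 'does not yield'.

yields

ΔT = 203.6 K. Constrained thermal stress σ = E·α·ΔT = 27.90×10³ MPa × 11.7×10⁻⁶ × 203.6 = 66.5 MPa (compressive).
Compare to σ_y = 30.8 MPa: σ ≥ σ_y, so it yields.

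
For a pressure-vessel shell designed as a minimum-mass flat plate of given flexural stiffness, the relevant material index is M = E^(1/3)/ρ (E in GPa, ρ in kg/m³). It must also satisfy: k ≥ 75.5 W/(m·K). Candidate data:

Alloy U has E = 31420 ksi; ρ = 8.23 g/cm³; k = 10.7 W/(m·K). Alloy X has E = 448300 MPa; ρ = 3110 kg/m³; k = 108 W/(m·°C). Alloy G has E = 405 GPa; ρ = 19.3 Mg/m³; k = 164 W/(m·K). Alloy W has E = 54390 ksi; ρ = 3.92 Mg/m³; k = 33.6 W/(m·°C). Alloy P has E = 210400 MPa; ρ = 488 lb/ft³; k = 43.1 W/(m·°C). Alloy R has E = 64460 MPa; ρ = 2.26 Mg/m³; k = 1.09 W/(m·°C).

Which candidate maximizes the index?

Screen on constraints: k ≥ 75.5 W/(m·K). Survivors: alloy X, alloy G.
After converting to SI:
  alloy X: E = 448.3 GPa, ρ = 3110 kg/m³
  alloy G: E = 405.0 GPa, ρ = 19300 kg/m³
  alloy X: M = 2.46×10⁻³
  alloy G: M = 0.383×10⁻³
Alloy X ranks first.

alloy X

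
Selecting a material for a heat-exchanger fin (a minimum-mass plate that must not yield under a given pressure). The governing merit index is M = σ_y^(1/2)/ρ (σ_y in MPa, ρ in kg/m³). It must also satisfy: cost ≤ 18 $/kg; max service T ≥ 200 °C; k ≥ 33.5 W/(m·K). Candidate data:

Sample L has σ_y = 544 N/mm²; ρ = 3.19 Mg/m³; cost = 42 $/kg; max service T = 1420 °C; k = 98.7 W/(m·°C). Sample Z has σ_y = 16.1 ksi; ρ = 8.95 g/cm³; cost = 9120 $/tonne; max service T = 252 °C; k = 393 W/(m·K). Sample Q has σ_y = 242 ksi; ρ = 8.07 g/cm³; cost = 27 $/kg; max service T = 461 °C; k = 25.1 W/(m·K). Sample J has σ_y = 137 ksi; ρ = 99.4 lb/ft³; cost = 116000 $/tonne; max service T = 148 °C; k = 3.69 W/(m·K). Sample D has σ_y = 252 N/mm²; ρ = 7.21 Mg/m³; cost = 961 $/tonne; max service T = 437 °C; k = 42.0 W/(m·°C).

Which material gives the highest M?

sample D

Screen on constraints: cost ≤ 18 $/kg; max service T ≥ 200 °C; k ≥ 33.5 W/(m·K). Survivors: sample Z, sample D.
In SI units:
  sample Z: σ_y = 111.0 MPa, ρ = 8950 kg/m³
  sample D: σ_y = 252.0 MPa, ρ = 7210 kg/m³
  sample D: M = 2.20×10⁻³
  sample Z: M = 1.18×10⁻³
Highest index: sample D.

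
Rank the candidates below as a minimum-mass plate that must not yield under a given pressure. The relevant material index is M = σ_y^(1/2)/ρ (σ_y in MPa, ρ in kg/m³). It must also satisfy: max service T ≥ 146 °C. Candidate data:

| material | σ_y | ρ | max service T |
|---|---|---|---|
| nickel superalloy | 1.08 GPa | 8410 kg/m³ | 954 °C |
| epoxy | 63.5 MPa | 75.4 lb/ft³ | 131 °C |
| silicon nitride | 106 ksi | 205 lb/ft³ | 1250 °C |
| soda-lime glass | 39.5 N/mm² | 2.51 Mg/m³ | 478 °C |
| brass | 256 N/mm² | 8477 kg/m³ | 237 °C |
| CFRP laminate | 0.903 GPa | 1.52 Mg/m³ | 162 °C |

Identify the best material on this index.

CFRP laminate

Screen on constraints: max service T ≥ 146 °C. Survivors: nickel superalloy, silicon nitride, soda-lime glass, brass, CFRP laminate.
Normalizing units and computing the index:
  nickel superalloy: σ_y = 1080 MPa, ρ = 8410 kg/m³
  silicon nitride: σ_y = 730.8 MPa, ρ = 3284 kg/m³
  soda-lime glass: σ_y = 39.50 MPa, ρ = 2510 kg/m³
  brass: σ_y = 256.0 MPa, ρ = 8477 kg/m³
  CFRP laminate: σ_y = 903.0 MPa, ρ = 1520 kg/m³
  CFRP laminate: M = 19.8×10⁻³
  silicon nitride: M = 8.23×10⁻³
  nickel superalloy: M = 3.91×10⁻³
  soda-lime glass: M = 2.50×10⁻³
  brass: M = 1.89×10⁻³
The maximum is for CFRP laminate.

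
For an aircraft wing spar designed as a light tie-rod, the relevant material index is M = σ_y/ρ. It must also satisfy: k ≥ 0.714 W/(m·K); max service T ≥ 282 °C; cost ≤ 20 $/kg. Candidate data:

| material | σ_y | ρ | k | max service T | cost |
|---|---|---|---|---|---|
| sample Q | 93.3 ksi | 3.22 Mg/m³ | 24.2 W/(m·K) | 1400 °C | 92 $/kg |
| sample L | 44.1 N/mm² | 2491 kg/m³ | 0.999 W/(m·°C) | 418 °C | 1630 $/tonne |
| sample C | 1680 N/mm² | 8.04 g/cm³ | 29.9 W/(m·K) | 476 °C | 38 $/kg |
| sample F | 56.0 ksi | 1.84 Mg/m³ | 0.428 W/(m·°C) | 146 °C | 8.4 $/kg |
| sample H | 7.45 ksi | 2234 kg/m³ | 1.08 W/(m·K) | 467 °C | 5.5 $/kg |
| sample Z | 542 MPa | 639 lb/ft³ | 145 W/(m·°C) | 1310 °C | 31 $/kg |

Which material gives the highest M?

Screen on constraints: k ≥ 0.714 W/(m·K); max service T ≥ 282 °C; cost ≤ 20 $/kg. Survivors: sample L, sample H.
Normalizing units and computing the index:
  sample L: σ_y = 44.10 MPa, ρ = 2491 kg/m³
  sample H: σ_y = 51.37 MPa, ρ = 2234 kg/m³
  sample H: M = 23.0 kN·m/kg
  sample L: M = 17.7 kN·m/kg
Highest index: sample H.

sample H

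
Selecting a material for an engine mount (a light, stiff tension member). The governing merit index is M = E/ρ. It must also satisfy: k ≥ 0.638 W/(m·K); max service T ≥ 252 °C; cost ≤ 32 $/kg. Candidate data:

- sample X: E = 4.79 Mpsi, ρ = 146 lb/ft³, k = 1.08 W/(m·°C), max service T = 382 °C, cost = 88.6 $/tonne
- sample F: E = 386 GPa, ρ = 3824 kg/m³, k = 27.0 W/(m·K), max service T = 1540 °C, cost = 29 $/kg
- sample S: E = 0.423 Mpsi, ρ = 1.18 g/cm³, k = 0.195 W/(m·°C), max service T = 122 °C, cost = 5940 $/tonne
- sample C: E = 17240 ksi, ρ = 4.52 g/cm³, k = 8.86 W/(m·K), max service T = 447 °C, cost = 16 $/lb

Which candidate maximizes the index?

Screen on constraints: k ≥ 0.638 W/(m·K); max service T ≥ 252 °C; cost ≤ 32 $/kg. Survivors: sample X, sample F.
Convert each candidate to consistent units, then evaluate M:
  sample X: E = 33.03 GPa, ρ = 2339 kg/m³
  sample F: E = 386.0 GPa, ρ = 3824 kg/m³
  sample F: M = 101 MN·m/kg
  sample X: M = 14.1 MN·m/kg
The maximum is for sample F.

sample F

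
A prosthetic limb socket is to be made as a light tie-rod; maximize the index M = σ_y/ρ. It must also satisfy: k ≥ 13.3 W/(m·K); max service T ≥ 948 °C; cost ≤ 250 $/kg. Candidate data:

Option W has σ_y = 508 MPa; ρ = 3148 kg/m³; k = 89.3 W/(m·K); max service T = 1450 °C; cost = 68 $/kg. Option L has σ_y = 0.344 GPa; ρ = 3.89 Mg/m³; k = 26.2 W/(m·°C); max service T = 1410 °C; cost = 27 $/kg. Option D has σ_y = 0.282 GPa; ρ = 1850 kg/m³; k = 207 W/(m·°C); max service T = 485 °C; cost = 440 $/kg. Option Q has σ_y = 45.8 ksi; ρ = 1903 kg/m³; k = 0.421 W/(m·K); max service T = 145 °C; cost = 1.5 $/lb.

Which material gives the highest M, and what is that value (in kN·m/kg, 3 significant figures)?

Screen on constraints: k ≥ 13.3 W/(m·K); max service T ≥ 948 °C; cost ≤ 250 $/kg. Survivors: option W, option L.
Convert each candidate to consistent units, then evaluate M:
  option W: σ_y = 508.0 MPa, ρ = 3148 kg/m³
  option L: σ_y = 344.0 MPa, ρ = 3890 kg/m³
  option W: M = 161 kN·m/kg
  option L: M = 88.4 kN·m/kg
Option W has the largest M.

option W, M = 161 kN·m/kg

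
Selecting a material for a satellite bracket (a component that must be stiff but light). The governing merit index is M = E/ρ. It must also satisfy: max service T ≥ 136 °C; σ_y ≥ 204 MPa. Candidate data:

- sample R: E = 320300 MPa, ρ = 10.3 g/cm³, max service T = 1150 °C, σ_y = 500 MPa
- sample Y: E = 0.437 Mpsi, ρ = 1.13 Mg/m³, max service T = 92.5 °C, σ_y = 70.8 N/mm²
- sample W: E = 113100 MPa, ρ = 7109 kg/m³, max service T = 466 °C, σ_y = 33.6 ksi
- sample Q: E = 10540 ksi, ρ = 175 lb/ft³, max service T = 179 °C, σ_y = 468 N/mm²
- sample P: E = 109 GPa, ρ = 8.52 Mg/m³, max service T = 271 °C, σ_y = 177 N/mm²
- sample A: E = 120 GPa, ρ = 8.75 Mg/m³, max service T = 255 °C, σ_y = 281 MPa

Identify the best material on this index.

sample R

Screen on constraints: max service T ≥ 136 °C; σ_y ≥ 204 MPa. Survivors: sample R, sample W, sample Q, sample A.
In SI units:
  sample R: E = 320.3 GPa, ρ = 10300 kg/m³
  sample W: E = 113.1 GPa, ρ = 7109 kg/m³
  sample Q: E = 72.67 GPa, ρ = 2803 kg/m³
  sample A: E = 120.0 GPa, ρ = 8750 kg/m³
  sample R: M = 31.1 MN·m/kg
  sample Q: M = 25.9 MN·m/kg
  sample W: M = 15.9 MN·m/kg
  sample A: M = 13.7 MN·m/kg
The maximum is for sample R.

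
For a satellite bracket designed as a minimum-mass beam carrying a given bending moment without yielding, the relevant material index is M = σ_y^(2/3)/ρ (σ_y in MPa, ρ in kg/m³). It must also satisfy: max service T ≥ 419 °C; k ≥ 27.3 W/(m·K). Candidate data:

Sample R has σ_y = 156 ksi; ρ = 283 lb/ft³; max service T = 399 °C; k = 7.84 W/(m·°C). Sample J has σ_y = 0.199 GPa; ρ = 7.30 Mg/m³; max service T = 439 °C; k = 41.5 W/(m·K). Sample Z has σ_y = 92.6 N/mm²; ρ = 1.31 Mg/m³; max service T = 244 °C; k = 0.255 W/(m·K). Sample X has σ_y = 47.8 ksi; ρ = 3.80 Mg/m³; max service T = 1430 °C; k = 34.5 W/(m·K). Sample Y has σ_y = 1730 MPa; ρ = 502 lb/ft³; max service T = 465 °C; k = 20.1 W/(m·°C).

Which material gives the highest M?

sample X

Screen on constraints: max service T ≥ 419 °C; k ≥ 27.3 W/(m·K). Survivors: sample J, sample X.
Putting every candidate on a common basis:
  sample J: σ_y = 199.0 MPa, ρ = 7300 kg/m³
  sample X: σ_y = 329.6 MPa, ρ = 3800 kg/m³
  sample X: M = 12.6×10⁻³
  sample J: M = 4.67×10⁻³
Sample X ranks first.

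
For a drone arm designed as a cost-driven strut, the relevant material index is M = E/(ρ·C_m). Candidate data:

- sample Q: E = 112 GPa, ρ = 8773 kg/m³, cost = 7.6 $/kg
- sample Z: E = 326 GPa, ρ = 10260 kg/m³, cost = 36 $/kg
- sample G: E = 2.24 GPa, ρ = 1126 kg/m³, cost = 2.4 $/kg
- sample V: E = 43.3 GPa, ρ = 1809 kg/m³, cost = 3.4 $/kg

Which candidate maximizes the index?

Computing M directly (units already consistent):
  sample V: M = 7.04 MN·m per $
  sample Q: M = 1.68 MN·m per $
  sample Z: M = 0.883 MN·m per $
  sample G: M = 0.829 MN·m per $
Highest index: sample V.

sample V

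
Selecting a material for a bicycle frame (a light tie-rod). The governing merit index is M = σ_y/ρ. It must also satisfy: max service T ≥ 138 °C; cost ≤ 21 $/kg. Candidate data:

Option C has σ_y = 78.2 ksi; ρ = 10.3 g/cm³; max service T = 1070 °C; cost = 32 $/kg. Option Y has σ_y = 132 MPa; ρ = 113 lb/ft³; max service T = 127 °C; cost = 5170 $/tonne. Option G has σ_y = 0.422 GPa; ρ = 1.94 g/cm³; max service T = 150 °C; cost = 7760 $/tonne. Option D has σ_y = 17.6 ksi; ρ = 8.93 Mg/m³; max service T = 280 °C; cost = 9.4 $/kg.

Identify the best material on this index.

Screen on constraints: max service T ≥ 138 °C; cost ≤ 21 $/kg. Survivors: option G, option D.
In SI units:
  option G: σ_y = 422.0 MPa, ρ = 1940 kg/m³
  option D: σ_y = 121.3 MPa, ρ = 8930 kg/m³
  option G: M = 218 kN·m/kg
  option D: M = 13.6 kN·m/kg
The maximum is for option G.

option G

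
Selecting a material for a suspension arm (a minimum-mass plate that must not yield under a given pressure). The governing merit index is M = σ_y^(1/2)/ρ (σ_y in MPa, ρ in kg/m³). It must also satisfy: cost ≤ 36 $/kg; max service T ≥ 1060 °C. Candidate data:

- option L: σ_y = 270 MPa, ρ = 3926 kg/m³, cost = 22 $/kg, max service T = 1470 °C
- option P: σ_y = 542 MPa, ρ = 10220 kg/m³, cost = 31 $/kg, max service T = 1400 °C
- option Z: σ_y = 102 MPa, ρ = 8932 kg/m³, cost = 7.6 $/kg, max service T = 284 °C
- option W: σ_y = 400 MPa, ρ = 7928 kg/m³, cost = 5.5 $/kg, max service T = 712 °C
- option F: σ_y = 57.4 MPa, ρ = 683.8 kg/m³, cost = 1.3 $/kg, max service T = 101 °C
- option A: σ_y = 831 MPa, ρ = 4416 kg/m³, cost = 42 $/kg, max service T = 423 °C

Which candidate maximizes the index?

option L

Screen on constraints: cost ≤ 36 $/kg; max service T ≥ 1060 °C. Survivors: option L, option P.
Computing M directly (units already consistent):
  option L: M = 4.19×10⁻³
  option P: M = 2.28×10⁻³
The maximum is for option L.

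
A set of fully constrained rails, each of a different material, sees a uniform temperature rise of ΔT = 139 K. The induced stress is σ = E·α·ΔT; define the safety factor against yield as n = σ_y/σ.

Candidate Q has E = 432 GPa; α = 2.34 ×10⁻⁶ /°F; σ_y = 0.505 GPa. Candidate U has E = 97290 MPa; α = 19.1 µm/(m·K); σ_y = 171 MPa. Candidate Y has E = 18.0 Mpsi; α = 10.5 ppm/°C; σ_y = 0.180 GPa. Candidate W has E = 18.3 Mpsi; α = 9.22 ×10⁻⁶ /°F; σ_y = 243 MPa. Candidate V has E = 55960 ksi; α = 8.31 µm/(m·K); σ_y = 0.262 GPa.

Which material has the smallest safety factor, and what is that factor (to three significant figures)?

With everything in SI (GPa, ×10⁻⁶/K, MPa):
  candidate Q: E = 432.0, α = 4.21, σ_y = 505.0 → σ = 253 MPa, n = 2.00
  candidate U: E = 97.29, α = 19.1, σ_y = 171.0 → σ = 258 MPa, n = 0.662
  candidate Y: E = 124.1, α = 10.5, σ_y = 180.0 → σ = 181 MPa, n = 0.994
  candidate W: E = 126.2, α = 16.6, σ_y = 243.0 → σ = 291 MPa, n = 0.835
  candidate V: E = 385.8, α = 8.31, σ_y = 262.0 → σ = 446 MPa, n = 0.588
Smallest n: candidate V with n = 0.588.

candidate V, n = 0.588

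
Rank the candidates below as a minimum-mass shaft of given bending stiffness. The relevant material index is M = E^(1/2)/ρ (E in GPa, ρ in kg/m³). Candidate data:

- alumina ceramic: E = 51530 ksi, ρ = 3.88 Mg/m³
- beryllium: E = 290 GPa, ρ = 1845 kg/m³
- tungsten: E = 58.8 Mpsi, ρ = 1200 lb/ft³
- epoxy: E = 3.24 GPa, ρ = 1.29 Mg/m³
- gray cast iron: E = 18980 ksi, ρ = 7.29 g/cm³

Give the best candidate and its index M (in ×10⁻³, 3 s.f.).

beryllium, M = 9.23×10⁻³

Normalizing units and computing the index:
  alumina ceramic: E = 355.3 GPa, ρ = 3880 kg/m³
  beryllium: E = 290.0 GPa, ρ = 1845 kg/m³
  tungsten: E = 405.4 GPa, ρ = 19220 kg/m³
  epoxy: E = 3.240 GPa, ρ = 1290 kg/m³
  gray cast iron: E = 130.9 GPa, ρ = 7290 kg/m³
  beryllium: M = 9.23×10⁻³
  alumina ceramic: M = 4.86×10⁻³
  gray cast iron: M = 1.57×10⁻³
  epoxy: M = 1.40×10⁻³
  tungsten: M = 1.05×10⁻³
The maximum is for beryllium.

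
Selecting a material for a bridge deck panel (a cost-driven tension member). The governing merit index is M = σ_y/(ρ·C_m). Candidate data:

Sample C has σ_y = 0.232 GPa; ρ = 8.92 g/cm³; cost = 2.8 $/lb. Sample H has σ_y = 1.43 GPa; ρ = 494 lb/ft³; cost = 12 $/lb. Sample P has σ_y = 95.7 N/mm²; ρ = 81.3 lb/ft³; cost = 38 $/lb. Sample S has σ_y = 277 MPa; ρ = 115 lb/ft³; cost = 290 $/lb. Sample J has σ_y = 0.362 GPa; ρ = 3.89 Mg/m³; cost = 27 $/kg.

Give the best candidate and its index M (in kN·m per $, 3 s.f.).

sample H, M = 6.83 kN·m per $

Putting every candidate on a common basis:
  sample C: σ_y = 232.0 MPa, ρ = 8920 kg/m³, cost = 6.173 $/kg
  sample H: σ_y = 1430 MPa, ρ = 7913 kg/m³, cost = 26.46 $/kg
  sample P: σ_y = 95.70 MPa, ρ = 1302 kg/m³, cost = 83.77 $/kg
  sample S: σ_y = 277.0 MPa, ρ = 1842 kg/m³, cost = 639.3 $/kg
  sample J: σ_y = 362.0 MPa, ρ = 3890 kg/m³, cost = 27.00 $/kg
  sample H: M = 6.83 kN·m per $
  sample C: M = 4.21 kN·m per $
  sample J: M = 3.45 kN·m per $
  sample P: M = 0.877 kN·m per $
  sample S: M = 0.235 kN·m per $
Sample H ranks first.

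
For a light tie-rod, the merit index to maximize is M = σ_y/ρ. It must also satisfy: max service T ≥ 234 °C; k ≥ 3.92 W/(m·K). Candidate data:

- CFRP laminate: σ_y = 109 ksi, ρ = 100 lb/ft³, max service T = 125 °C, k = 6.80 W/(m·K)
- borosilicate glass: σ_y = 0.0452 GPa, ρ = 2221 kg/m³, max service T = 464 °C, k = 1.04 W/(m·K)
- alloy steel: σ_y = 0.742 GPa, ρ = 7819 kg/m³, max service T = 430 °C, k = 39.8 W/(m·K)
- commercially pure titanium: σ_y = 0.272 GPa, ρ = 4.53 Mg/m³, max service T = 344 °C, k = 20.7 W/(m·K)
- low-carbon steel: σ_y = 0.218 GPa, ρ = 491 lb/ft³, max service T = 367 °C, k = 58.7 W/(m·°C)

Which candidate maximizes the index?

alloy steel

Screen on constraints: max service T ≥ 234 °C; k ≥ 3.92 W/(m·K). Survivors: alloy steel, commercially pure titanium, low-carbon steel.
Putting every candidate on a common basis:
  alloy steel: σ_y = 742.0 MPa, ρ = 7819 kg/m³
  commercially pure titanium: σ_y = 272.0 MPa, ρ = 4530 kg/m³
  low-carbon steel: σ_y = 218.0 MPa, ρ = 7865 kg/m³
  alloy steel: M = 94.9 kN·m/kg
  commercially pure titanium: M = 60.0 kN·m/kg
  low-carbon steel: M = 27.7 kN·m/kg
Highest index: alloy steel.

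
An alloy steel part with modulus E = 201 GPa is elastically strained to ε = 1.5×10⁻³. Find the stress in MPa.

302 MPa

σ = E·ε = 201000 MPa × 1.5×10⁻³ = 302 MPa.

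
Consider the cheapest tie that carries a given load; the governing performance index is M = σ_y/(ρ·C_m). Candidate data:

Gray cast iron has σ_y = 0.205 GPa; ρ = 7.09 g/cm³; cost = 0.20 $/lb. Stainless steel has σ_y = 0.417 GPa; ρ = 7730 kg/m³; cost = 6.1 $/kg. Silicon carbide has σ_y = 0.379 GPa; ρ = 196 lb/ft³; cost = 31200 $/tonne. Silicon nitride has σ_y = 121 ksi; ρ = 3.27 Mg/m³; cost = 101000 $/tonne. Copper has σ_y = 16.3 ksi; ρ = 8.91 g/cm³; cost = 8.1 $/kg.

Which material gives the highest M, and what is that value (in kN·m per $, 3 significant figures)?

Normalizing units and computing the index:
  gray cast iron: σ_y = 205.0 MPa, ρ = 7090 kg/m³, cost = 0.4409 $/kg
  stainless steel: σ_y = 417.0 MPa, ρ = 7730 kg/m³, cost = 6.100 $/kg
  silicon carbide: σ_y = 379.0 MPa, ρ = 3140 kg/m³, cost = 31.20 $/kg
  silicon nitride: σ_y = 834.3 MPa, ρ = 3270 kg/m³, cost = 101.0 $/kg
  copper: σ_y = 112.4 MPa, ρ = 8910 kg/m³, cost = 8.100 $/kg
  gray cast iron: M = 65.6 kN·m per $
  stainless steel: M = 8.84 kN·m per $
  silicon carbide: M = 3.87 kN·m per $
  silicon nitride: M = 2.53 kN·m per $
  copper: M = 1.56 kN·m per $
Highest index: gray cast iron.

gray cast iron, M = 65.6 kN·m per $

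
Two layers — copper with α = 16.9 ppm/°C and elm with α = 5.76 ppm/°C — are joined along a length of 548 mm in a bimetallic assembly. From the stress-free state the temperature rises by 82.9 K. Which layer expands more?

copper

α(copper) = 16.9×10⁻⁶/K vs α(elm) = 5.76×10⁻⁶/K.
Higher α expands more for the same ΔT: copper.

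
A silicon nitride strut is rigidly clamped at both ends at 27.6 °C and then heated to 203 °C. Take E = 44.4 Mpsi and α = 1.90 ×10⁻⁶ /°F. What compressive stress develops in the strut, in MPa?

184 MPa

E = 44.4 Mpsi = 306.1 GPa.
α = 1.90×10⁻⁶/°F × 9/5 = 3.42×10⁻⁶/K.
ΔT = 175.4 K. Constrained thermal stress σ = E·α·ΔT = 306.1×10³ MPa × 3.42×10⁻⁶ × 175.4 = 184 MPa (compressive).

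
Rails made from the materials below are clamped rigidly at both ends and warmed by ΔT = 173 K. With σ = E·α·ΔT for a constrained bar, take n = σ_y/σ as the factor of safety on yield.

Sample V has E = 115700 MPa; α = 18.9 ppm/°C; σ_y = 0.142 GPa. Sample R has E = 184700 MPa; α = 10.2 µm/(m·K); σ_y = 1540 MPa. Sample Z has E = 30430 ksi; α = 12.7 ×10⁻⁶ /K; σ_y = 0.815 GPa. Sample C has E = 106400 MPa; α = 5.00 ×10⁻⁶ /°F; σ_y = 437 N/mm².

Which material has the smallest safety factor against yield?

Converting E to GPa, α to ×10⁻⁶/K, σ_y to MPa, then σ and n for each:
  sample V: E = 115.7, α = 18.9, σ_y = 142.0 → σ = 378 MPa, n = 0.375
  sample R: E = 184.7, α = 10.2, σ_y = 1540 → σ = 326 MPa, n = 4.73
  sample Z: E = 209.8, α = 12.7, σ_y = 815.0 → σ = 461 MPa, n = 1.77
  sample C: E = 106.4, α = 9.00, σ_y = 437.0 → σ = 166 MPa, n = 2.64
Sample V has the lowest safety factor, n = 0.375.

sample V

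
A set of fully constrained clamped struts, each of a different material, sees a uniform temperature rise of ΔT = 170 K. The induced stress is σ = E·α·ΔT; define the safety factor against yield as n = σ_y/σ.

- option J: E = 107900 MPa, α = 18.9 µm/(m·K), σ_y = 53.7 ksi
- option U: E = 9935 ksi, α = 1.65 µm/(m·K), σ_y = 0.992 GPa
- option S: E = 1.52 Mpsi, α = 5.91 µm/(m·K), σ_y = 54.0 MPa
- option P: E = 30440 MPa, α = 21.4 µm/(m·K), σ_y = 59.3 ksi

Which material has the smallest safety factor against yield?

Per material, after unit conversion:
  option J: E = 107.9, α = 18.9, σ_y = 370.2 → σ = 347 MPa, n = 1.07
  option U: E = 68.50, α = 1.65, σ_y = 992.0 → σ = 19.2 MPa, n = 51.6
  option S: E = 10.48, α = 5.91, σ_y = 54.00 → σ = 10.5 MPa, n = 5.13
  option P: E = 30.44, α = 21.4, σ_y = 408.9 → σ = 111 MPa, n = 3.69
Smallest n: option J with n = 1.07.

option J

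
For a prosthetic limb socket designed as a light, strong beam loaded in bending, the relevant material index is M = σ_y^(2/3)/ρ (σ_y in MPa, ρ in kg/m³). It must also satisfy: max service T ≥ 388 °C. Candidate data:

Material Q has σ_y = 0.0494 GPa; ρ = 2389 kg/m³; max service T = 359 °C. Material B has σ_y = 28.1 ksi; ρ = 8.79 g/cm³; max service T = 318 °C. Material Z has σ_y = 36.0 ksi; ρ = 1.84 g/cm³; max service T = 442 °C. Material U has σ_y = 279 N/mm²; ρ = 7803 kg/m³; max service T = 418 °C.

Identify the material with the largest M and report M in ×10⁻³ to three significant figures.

material Z, M = 21.5×10⁻³

Screen on constraints: max service T ≥ 388 °C. Survivors: material Z, material U.
Normalizing units and computing the index:
  material Z: σ_y = 248.2 MPa, ρ = 1840 kg/m³
  material U: σ_y = 279.0 MPa, ρ = 7803 kg/m³
  material Z: M = 21.5×10⁻³
  material U: M = 5.47×10⁻³
Material Z ranks first.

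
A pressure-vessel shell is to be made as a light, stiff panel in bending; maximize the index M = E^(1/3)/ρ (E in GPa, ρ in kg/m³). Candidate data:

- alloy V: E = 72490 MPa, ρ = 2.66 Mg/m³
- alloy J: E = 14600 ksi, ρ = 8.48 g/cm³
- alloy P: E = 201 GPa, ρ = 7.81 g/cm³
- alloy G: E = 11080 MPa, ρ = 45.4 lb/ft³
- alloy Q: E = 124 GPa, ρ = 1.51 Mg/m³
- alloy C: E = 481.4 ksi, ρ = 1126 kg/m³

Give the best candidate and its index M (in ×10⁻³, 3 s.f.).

alloy Q, M = 3.30×10⁻³

Convert each candidate to consistent units, then evaluate M:
  alloy V: E = 72.49 GPa, ρ = 2660 kg/m³
  alloy J: E = 100.7 GPa, ρ = 8480 kg/m³
  alloy P: E = 201.0 GPa, ρ = 7810 kg/m³
  alloy G: E = 11.08 GPa, ρ = 727.2 kg/m³
  alloy Q: E = 124.0 GPa, ρ = 1510 kg/m³
  alloy C: E = 3.319 GPa, ρ = 1126 kg/m³
  alloy Q: M = 3.30×10⁻³
  alloy G: M = 3.07×10⁻³
  alloy V: M = 1.57×10⁻³
  alloy C: M = 1.32×10⁻³
  alloy P: M = 0.750×10⁻³
  alloy J: M = 0.549×10⁻³
Alloy Q has the largest M.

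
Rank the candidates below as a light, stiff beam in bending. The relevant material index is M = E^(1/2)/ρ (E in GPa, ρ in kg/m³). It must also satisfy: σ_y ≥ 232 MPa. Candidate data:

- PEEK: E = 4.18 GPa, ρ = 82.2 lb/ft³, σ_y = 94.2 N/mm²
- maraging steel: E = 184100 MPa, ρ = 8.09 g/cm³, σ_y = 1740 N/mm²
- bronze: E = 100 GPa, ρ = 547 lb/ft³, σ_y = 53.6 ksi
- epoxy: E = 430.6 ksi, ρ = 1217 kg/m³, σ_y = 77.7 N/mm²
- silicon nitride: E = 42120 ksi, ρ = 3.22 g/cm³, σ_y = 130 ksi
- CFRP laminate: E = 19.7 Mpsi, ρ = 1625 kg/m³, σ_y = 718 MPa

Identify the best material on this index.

CFRP laminate

Screen on constraints: σ_y ≥ 232 MPa. Survivors: maraging steel, bronze, silicon nitride, CFRP laminate.
Normalizing units and computing the index:
  maraging steel: E = 184.1 GPa, ρ = 8090 kg/m³
  bronze: E = 100.0 GPa, ρ = 8762 kg/m³
  silicon nitride: E = 290.4 GPa, ρ = 3220 kg/m³
  CFRP laminate: E = 135.8 GPa, ρ = 1625 kg/m³
  CFRP laminate: M = 7.17×10⁻³
  silicon nitride: M = 5.29×10⁻³
  maraging steel: M = 1.68×10⁻³
  bronze: M = 1.14×10⁻³
Highest index: CFRP laminate.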